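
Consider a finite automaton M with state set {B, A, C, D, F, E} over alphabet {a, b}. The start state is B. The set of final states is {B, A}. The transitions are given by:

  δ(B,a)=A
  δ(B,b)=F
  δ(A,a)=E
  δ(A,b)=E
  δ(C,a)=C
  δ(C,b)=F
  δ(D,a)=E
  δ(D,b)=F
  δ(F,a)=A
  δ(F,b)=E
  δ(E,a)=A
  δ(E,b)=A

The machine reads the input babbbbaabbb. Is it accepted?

No

B → F → A → E → A → E → A → E → A → E → A → E
End state E is not accepting.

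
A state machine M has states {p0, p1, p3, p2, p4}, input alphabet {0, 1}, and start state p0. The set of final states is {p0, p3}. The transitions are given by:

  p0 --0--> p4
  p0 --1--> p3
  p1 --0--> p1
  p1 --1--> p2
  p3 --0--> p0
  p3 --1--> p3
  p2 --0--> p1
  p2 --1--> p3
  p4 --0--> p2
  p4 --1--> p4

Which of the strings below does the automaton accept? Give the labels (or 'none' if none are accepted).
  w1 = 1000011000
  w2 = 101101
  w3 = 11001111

w2

w1: p0 → p3 → p0 → p4 → p2 → p1 → p2 → p3 → p0 → p4 → p2  → end p2, rejected
w2: p0 → p3 → p0 → p3 → p3 → p0 → p3  → end p3, accepted
w3: p0 → p3 → p3 → p0 → p4 → p4 → p4 → p4 → p4  → end p4, rejected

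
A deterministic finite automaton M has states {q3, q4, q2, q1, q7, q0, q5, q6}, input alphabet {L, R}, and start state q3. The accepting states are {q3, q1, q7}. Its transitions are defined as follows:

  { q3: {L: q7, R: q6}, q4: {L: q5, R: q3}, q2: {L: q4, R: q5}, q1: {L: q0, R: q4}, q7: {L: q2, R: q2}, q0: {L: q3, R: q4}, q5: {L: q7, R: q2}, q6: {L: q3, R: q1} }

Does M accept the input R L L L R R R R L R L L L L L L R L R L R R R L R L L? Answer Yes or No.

Yes

q3 → q6 → q3 → q7 → q2 → q5 → q2 → q5 → q2 → q4 → q3 → q7 → q2 → q4 → q5 → q7 → q2 → q5 → q7 → q2 → q4 → q3 → q6 → q1 → q0 → q4 → q5 → q7
End state q7 is accepting.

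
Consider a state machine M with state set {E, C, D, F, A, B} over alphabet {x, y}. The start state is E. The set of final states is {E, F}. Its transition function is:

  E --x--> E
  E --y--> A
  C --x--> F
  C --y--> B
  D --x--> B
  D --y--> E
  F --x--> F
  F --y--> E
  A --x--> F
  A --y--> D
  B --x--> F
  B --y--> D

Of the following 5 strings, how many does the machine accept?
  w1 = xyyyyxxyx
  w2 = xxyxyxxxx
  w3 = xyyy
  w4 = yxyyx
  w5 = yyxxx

w1: Trace: E -x-> E -y-> A -y-> D -y-> E -y-> A -x-> F -x-> F -y-> E -x-> E  → end E, accepted
w2: Trace: E -x-> E -x-> E -y-> A -x-> F -y-> E -x-> E -x-> E -x-> E -x-> E  → end E, accepted
w3: Trace: E -x-> E -y-> A -y-> D -y-> E  → end E, accepted
w4: Trace: E -y-> A -x-> F -y-> E -y-> A -x-> F  → end F, accepted
w5: Trace: E -y-> A -y-> D -x-> B -x-> F -x-> F  → end F, accepted

5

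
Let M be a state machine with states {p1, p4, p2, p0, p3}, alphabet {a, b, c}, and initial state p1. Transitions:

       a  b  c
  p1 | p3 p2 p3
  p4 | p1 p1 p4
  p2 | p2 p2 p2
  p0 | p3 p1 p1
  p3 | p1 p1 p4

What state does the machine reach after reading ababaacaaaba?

start at p1
read 'a': p1 → p3
read 'b': p3 → p1
read 'a': p1 → p3
read 'b': p3 → p1
read 'a': p1 → p3
read 'a': p3 → p1
read 'c': p1 → p3
read 'a': p3 → p1
read 'a': p1 → p3
read 'a': p3 → p1
read 'b': p1 → p2
read 'a': p2 → p2

p2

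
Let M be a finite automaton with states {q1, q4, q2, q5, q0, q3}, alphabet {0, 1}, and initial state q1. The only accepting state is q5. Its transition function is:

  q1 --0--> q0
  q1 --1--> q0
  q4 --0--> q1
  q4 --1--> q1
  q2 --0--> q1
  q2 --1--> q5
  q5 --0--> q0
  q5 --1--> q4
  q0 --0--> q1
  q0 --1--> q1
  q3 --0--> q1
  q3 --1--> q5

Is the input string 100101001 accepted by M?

Trace: q1 -1-> q0 -0-> q1 -0-> q0 -1-> q1 -0-> q0 -1-> q1 -0-> q0 -0-> q1 -1-> q0
End state q0 is not accepting.

No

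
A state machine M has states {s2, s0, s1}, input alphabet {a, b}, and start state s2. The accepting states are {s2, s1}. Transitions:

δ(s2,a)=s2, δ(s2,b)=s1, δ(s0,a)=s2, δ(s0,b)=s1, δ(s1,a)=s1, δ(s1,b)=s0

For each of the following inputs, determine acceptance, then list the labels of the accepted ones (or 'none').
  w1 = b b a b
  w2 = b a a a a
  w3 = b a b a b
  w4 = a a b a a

w1:
  start at s2
  read 'b': s2 → s1
  read 'b': s1 → s0
  read 'a': s0 → s2
  read 'b': s2 → s1
  end s1, accepted
w2:
  start at s2
  read 'b': s2 → s1
  read 'a': s1 → s1
  read 'a': s1 → s1
  read 'a': s1 → s1
  read 'a': s1 → s1
  end s1, accepted
w3:
  start at s2
  read 'b': s2 → s1
  read 'a': s1 → s1
  read 'b': s1 → s0
  read 'a': s0 → s2
  read 'b': s2 → s1
  end s1, accepted
w4:
  start at s2
  read 'a': s2 → s2
  read 'a': s2 → s2
  read 'b': s2 → s1
  read 'a': s1 → s1
  read 'a': s1 → s1
  end s1, accepted

w1, w2, w3, w4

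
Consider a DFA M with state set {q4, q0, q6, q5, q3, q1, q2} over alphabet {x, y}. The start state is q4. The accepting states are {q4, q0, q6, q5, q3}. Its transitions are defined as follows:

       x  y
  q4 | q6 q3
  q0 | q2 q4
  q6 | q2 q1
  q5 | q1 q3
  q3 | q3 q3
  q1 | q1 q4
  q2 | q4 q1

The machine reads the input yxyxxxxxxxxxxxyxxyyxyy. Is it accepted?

Yes

q4 → q3 → q3 → q3 → q3 → q3 → q3 → q3 → q3 → q3 → q3 → q3 → q3 → q3 → q3 → q3 → q3 → q3 → q3 → q3 → q3 → q3 → q3
End state q3 is accepting.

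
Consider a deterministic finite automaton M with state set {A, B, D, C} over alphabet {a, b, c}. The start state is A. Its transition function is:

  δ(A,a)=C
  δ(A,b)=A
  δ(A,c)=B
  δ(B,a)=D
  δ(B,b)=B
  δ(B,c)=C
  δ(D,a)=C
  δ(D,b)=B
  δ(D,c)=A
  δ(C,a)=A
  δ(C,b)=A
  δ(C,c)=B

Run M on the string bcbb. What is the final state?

A → A → B → B → B

B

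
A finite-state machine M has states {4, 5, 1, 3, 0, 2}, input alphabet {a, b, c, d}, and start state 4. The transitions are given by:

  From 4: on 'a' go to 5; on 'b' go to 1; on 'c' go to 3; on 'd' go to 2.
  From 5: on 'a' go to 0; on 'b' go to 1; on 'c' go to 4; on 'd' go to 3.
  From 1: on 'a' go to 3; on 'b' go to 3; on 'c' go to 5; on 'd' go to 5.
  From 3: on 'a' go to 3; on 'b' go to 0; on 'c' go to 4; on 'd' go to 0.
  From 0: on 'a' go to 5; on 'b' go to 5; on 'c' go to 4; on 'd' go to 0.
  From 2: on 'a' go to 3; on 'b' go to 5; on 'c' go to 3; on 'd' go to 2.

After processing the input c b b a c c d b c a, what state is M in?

4 → 3 → 0 → 5 → 0 → 4 → 3 → 0 → 5 → 4 → 5

5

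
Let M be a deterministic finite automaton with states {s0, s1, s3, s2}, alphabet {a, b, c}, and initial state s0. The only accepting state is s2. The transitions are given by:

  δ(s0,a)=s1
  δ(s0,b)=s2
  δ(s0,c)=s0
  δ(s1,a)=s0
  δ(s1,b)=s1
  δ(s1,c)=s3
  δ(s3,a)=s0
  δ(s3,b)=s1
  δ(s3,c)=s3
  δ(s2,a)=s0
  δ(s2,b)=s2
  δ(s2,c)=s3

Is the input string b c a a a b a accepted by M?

No

s0 → s2 → s3 → s0 → s1 → s0 → s2 → s0
End state s0 is not accepting.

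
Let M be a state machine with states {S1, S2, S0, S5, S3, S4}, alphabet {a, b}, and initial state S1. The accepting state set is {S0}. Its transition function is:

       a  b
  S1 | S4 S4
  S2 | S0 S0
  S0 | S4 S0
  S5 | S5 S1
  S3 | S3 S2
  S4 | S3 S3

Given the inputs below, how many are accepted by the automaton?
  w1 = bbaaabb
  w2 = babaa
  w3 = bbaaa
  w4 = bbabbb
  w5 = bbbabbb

3

w1:
  start at S1
  read 'b': S1 → S4
  read 'b': S4 → S3
  read 'a': S3 → S3
  read 'a': S3 → S3
  read 'a': S3 → S3
  read 'b': S3 → S2
  read 'b': S2 → S0
  end S0, accepted
w2:
  start at S1
  read 'b': S1 → S4
  read 'a': S4 → S3
  read 'b': S3 → S2
  read 'a': S2 → S0
  read 'a': S0 → S4
  end S4, rejected
w3:
  start at S1
  read 'b': S1 → S4
  read 'b': S4 → S3
  read 'a': S3 → S3
  read 'a': S3 → S3
  read 'a': S3 → S3
  end S3, rejected
w4:
  start at S1
  read 'b': S1 → S4
  read 'b': S4 → S3
  read 'a': S3 → S3
  read 'b': S3 → S2
  read 'b': S2 → S0
  read 'b': S0 → S0
  end S0, accepted
w5:
  start at S1
  read 'b': S1 → S4
  read 'b': S4 → S3
  read 'b': S3 → S2
  read 'a': S2 → S0
  read 'b': S0 → S0
  read 'b': S0 → S0
  read 'b': S0 → S0
  end S0, accepted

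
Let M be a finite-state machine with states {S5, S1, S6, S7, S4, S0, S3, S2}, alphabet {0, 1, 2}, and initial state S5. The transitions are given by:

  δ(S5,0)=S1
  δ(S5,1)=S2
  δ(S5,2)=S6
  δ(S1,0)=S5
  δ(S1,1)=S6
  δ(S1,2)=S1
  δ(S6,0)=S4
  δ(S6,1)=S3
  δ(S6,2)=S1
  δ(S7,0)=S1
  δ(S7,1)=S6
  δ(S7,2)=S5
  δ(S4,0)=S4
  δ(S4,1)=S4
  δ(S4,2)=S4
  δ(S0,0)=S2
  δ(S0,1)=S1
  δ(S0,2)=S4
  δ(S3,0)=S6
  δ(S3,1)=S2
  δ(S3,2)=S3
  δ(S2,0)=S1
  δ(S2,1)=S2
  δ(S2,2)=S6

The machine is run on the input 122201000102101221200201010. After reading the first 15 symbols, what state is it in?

S4

S5 → S2 → S6 → S1 → S1 → S5 → S2 → S1 → S5 → S1 → S6 → S4 → S4 → S4 → S4 → S4
After 15 symbols: S4.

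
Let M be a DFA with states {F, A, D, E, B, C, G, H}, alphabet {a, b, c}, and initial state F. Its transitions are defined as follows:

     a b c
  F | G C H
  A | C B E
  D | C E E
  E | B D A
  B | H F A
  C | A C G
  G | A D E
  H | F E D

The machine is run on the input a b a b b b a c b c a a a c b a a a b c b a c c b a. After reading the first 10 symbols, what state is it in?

E

Trace: F -a-> G -b-> D -a-> C -b-> C -b-> C -b-> C -a-> A -c-> E -b-> D -c-> E
After 10 symbols: E.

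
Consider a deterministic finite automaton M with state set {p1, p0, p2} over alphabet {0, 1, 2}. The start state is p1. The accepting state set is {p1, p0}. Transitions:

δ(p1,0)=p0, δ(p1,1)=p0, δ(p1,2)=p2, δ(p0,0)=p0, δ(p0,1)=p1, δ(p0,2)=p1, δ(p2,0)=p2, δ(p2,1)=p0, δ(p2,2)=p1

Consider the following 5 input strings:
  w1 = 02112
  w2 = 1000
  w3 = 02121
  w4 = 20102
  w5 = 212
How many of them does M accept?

4

w1:
  start at p1
  read '0': p1 → p0
  read '2': p0 → p1
  read '1': p1 → p0
  read '1': p0 → p1
  read '2': p1 → p2
  end p2, rejected
w2:
  start at p1
  read '1': p1 → p0
  read '0': p0 → p0
  read '0': p0 → p0
  read '0': p0 → p0
  end p0, accepted
w3:
  start at p1
  read '0': p1 → p0
  read '2': p0 → p1
  read '1': p1 → p0
  read '2': p0 → p1
  read '1': p1 → p0
  end p0, accepted
w4:
  start at p1
  read '2': p1 → p2
  read '0': p2 → p2
  read '1': p2 → p0
  read '0': p0 → p0
  read '2': p0 → p1
  end p1, accepted
w5:
  start at p1
  read '2': p1 → p2
  read '1': p2 → p0
  read '2': p0 → p1
  end p1, accepted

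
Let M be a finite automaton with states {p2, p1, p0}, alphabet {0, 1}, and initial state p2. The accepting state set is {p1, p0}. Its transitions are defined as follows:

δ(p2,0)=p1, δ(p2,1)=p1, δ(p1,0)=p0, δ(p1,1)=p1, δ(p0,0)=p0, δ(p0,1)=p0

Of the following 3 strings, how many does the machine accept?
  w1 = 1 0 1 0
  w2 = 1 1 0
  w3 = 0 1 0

3

w1: Trace: p2 -1-> p1 -0-> p0 -1-> p0 -0-> p0  → end p0, accepted
w2: Trace: p2 -1-> p1 -1-> p1 -0-> p0  → end p0, accepted
w3: Trace: p2 -0-> p1 -1-> p1 -0-> p0  → end p0, accepted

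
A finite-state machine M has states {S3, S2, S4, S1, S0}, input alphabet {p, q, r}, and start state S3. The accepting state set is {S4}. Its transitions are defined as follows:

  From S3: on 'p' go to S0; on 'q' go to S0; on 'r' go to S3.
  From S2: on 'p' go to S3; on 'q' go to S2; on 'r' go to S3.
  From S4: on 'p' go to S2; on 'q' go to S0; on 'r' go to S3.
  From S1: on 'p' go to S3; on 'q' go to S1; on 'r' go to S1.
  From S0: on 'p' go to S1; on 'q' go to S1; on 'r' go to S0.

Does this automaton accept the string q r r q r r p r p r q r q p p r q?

No

Trace: S3 -q-> S0 -r-> S0 -r-> S0 -q-> S1 -r-> S1 -r-> S1 -p-> S3 -r-> S3 -p-> S0 -r-> S0 -q-> S1 -r-> S1 -q-> S1 -p-> S3 -p-> S0 -r-> S0 -q-> S1
End state S1 is not accepting.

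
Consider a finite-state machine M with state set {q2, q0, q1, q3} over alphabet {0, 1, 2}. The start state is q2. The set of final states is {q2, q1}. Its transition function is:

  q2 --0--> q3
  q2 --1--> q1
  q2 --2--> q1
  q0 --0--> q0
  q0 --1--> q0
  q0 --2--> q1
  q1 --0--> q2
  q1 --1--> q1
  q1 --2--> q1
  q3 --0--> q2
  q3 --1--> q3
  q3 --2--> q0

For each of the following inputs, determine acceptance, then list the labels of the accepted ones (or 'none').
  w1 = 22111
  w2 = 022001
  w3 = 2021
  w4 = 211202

w1: q2 → q1 → q1 → q1 → q1 → q1  → end q1, accepted
w2: q2 → q3 → q0 → q1 → q2 → q3 → q3  → end q3, rejected
w3: q2 → q1 → q2 → q1 → q1  → end q1, accepted
w4: q2 → q1 → q1 → q1 → q1 → q2 → q1  → end q1, accepted

w1, w3, w4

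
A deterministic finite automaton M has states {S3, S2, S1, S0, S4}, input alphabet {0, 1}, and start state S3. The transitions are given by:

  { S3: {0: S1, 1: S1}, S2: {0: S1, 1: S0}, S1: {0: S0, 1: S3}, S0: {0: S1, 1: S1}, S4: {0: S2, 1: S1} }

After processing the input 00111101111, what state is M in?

S1

Trace: S3 -0-> S1 -0-> S0 -1-> S1 -1-> S3 -1-> S1 -1-> S3 -0-> S1 -1-> S3 -1-> S1 -1-> S3 -1-> S1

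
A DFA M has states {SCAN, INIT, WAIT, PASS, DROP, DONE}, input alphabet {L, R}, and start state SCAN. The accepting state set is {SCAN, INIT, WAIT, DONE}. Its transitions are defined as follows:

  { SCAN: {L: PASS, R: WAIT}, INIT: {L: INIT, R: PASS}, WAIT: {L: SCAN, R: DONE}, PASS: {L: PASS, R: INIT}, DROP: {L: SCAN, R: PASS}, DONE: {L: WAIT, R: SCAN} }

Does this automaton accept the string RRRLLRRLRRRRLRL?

Trace: SCAN -R-> WAIT -R-> DONE -R-> SCAN -L-> PASS -L-> PASS -R-> INIT -R-> PASS -L-> PASS -R-> INIT -R-> PASS -R-> INIT -R-> PASS -L-> PASS -R-> INIT -L-> INIT
End state INIT is accepting.

Yes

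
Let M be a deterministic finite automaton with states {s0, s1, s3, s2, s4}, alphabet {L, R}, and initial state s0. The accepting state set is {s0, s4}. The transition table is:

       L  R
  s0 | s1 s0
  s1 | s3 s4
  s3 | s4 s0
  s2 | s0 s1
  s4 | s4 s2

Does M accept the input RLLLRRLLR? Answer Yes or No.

Trace: s0 -R-> s0 -L-> s1 -L-> s3 -L-> s4 -R-> s2 -R-> s1 -L-> s3 -L-> s4 -R-> s2
End state s2 is not accepting.

No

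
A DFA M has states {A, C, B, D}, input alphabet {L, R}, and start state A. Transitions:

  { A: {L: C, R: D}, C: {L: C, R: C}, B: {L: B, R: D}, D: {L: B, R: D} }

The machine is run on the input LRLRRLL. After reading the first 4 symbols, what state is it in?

C

start at A
read 'L': A → C
read 'R': C → C
read 'L': C → C
read 'R': C → C
After 4 symbols: C.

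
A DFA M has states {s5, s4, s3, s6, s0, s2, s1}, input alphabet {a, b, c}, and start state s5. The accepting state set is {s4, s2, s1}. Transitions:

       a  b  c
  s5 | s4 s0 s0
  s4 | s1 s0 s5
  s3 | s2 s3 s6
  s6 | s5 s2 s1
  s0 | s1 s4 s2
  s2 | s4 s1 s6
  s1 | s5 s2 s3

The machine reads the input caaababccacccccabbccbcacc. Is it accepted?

Yes

s5 → s0 → s1 → s5 → s4 → s0 → s1 → s2 → s6 → s1 → s5 → s0 → s2 → s6 → s1 → s3 → s2 → s1 → s2 → s6 → s1 → s2 → s6 → s5 → s0 → s2
End state s2 is accepting.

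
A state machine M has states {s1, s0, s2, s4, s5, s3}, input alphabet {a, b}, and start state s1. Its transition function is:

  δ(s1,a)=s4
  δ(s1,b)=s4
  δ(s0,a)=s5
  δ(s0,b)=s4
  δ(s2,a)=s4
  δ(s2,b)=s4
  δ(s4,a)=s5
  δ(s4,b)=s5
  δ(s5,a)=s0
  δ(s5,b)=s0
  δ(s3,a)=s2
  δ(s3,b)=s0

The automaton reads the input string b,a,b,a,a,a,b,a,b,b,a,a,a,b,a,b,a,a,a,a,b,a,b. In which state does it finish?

start at s1
read 'b': s1 → s4
read 'a': s4 → s5
read 'b': s5 → s0
read 'a': s0 → s5
read 'a': s5 → s0
read 'a': s0 → s5
read 'b': s5 → s0
read 'a': s0 → s5
read 'b': s5 → s0
read 'b': s0 → s4
read 'a': s4 → s5
read 'a': s5 → s0
read 'a': s0 → s5
read 'b': s5 → s0
read 'a': s0 → s5
read 'b': s5 → s0
read 'a': s0 → s5
read 'a': s5 → s0
read 'a': s0 → s5
read 'a': s5 → s0
read 'b': s0 → s4
read 'a': s4 → s5
read 'b': s5 → s0

s0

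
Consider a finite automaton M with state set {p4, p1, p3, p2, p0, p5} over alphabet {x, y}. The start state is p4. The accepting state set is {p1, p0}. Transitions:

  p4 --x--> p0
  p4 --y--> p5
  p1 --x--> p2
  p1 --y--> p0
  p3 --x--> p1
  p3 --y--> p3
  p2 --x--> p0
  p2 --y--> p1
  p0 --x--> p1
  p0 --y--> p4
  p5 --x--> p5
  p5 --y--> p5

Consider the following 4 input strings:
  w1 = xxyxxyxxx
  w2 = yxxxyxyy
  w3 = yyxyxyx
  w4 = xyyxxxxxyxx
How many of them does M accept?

w1:
  start at p4
  read 'x': p4 → p0
  read 'x': p0 → p1
  read 'y': p1 → p0
  read 'x': p0 → p1
  read 'x': p1 → p2
  read 'y': p2 → p1
  read 'x': p1 → p2
  read 'x': p2 → p0
  read 'x': p0 → p1
  end p1, accepted
w2:
  start at p4
  read 'y': p4 → p5
  read 'x': p5 → p5
  read 'x': p5 → p5
  read 'x': p5 → p5
  read 'y': p5 → p5
  read 'x': p5 → p5
  read 'y': p5 → p5
  read 'y': p5 → p5
  end p5, rejected
w3:
  start at p4
  read 'y': p4 → p5
  read 'y': p5 → p5
  read 'x': p5 → p5
  read 'y': p5 → p5
  read 'x': p5 → p5
  read 'y': p5 → p5
  read 'x': p5 → p5
  end p5, rejected
w4:
  start at p4
  read 'x': p4 → p0
  read 'y': p0 → p4
  read 'y': p4 → p5
  read 'x': p5 → p5
  read 'x': p5 → p5
  read 'x': p5 → p5
  read 'x': p5 → p5
  read 'x': p5 → p5
  read 'y': p5 → p5
  read 'x': p5 → p5
  read 'x': p5 → p5
  end p5, rejected

1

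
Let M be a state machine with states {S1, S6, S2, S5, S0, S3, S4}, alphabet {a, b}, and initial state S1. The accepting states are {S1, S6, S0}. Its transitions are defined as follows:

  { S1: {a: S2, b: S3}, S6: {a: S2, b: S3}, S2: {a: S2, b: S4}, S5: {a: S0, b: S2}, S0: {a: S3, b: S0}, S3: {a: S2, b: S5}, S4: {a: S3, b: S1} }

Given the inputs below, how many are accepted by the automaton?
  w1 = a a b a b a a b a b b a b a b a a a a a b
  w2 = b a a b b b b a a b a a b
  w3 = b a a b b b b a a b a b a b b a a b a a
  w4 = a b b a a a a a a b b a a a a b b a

w1: S1 → S2 → S2 → S4 → S3 → S5 → S0 → S3 → S5 → S0 → S0 → S0 → S3 → S5 → S0 → S0 → S3 → S2 → S2 → S2 → S2 → S4  → end S4, rejected
w2: S1 → S3 → S2 → S2 → S4 → S1 → S3 → S5 → S0 → S3 → S5 → S0 → S3 → S5  → end S5, rejected
w3: S1 → S3 → S2 → S2 → S4 → S1 → S3 → S5 → S0 → S3 → S5 → S0 → S0 → S3 → S5 → S2 → S2 → S2 → S4 → S3 → S2  → end S2, rejected
w4: S1 → S2 → S4 → S1 → S2 → S2 → S2 → S2 → S2 → S2 → S4 → S1 → S2 → S2 → S2 → S2 → S4 → S1 → S2  → end S2, rejected

0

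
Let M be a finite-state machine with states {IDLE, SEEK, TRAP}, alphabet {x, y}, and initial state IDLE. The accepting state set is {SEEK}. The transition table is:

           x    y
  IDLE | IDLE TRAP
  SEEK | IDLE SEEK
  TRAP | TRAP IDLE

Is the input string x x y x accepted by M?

Trace: IDLE -x-> IDLE -x-> IDLE -y-> TRAP -x-> TRAP
End state TRAP is not accepting.

No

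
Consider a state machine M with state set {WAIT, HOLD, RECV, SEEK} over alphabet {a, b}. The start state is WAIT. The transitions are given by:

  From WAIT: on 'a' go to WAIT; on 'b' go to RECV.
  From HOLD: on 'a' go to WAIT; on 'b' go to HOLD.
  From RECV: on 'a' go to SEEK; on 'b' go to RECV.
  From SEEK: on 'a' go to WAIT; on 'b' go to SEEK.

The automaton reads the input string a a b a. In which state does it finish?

SEEK

start at WAIT
read 'a': WAIT → WAIT
read 'a': WAIT → WAIT
read 'b': WAIT → RECV
read 'a': RECV → SEEK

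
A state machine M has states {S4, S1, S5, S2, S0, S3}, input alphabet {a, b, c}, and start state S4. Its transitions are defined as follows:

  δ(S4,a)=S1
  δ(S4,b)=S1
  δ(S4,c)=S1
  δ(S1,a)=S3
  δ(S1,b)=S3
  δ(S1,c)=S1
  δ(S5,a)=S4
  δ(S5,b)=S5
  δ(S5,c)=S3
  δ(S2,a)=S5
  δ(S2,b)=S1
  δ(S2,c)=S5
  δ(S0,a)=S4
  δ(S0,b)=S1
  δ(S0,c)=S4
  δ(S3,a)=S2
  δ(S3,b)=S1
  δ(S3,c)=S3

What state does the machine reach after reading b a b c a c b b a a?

S5

start at S4
read 'b': S4 → S1
read 'a': S1 → S3
read 'b': S3 → S1
read 'c': S1 → S1
read 'a': S1 → S3
read 'c': S3 → S3
read 'b': S3 → S1
read 'b': S1 → S3
read 'a': S3 → S2
read 'a': S2 → S5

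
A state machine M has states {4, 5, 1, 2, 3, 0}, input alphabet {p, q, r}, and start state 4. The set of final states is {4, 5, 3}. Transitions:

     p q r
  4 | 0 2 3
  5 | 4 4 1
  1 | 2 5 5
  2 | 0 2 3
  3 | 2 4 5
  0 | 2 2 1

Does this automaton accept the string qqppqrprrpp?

Trace: 4 -q-> 2 -q-> 2 -p-> 0 -p-> 2 -q-> 2 -r-> 3 -p-> 2 -r-> 3 -r-> 5 -p-> 4 -p-> 0
End state 0 is not accepting.

No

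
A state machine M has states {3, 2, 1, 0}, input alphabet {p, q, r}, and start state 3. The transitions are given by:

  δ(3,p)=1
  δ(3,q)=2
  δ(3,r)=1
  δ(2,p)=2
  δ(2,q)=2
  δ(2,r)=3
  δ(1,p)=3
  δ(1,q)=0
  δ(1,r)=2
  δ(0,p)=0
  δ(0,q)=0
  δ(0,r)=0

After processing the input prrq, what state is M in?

2

Trace: 3 -p-> 1 -r-> 2 -r-> 3 -q-> 2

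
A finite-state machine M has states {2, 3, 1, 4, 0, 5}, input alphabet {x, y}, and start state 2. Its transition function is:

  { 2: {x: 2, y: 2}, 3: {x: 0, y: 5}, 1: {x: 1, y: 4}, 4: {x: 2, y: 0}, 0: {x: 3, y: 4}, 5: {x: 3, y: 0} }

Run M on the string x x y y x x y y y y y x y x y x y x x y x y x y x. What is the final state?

2 → 2 → 2 → 2 → 2 → 2 → 2 → 2 → 2 → 2 → 2 → 2 → 2 → 2 → 2 → 2 → 2 → 2 → 2 → 2 → 2 → 2 → 2 → 2 → 2 → 2

2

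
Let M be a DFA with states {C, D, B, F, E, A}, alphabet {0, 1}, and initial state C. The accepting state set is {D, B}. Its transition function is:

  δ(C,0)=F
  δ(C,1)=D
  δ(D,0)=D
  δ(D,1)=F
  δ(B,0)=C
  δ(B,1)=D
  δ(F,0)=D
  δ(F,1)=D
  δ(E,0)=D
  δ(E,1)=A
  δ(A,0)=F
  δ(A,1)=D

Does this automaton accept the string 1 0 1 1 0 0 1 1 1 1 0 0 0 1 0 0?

Yes

Trace: C -1-> D -0-> D -1-> F -1-> D -0-> D -0-> D -1-> F -1-> D -1-> F -1-> D -0-> D -0-> D -0-> D -1-> F -0-> D -0-> D
End state D is accepting.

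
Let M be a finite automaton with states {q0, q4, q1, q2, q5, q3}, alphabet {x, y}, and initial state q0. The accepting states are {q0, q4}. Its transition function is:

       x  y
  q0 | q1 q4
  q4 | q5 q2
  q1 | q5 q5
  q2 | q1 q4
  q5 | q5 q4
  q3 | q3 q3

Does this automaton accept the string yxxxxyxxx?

start at q0
read 'y': q0 → q4
read 'x': q4 → q5
read 'x': q5 → q5
read 'x': q5 → q5
read 'x': q5 → q5
read 'y': q5 → q4
read 'x': q4 → q5
read 'x': q5 → q5
read 'x': q5 → q5
End state q5 is not accepting.

No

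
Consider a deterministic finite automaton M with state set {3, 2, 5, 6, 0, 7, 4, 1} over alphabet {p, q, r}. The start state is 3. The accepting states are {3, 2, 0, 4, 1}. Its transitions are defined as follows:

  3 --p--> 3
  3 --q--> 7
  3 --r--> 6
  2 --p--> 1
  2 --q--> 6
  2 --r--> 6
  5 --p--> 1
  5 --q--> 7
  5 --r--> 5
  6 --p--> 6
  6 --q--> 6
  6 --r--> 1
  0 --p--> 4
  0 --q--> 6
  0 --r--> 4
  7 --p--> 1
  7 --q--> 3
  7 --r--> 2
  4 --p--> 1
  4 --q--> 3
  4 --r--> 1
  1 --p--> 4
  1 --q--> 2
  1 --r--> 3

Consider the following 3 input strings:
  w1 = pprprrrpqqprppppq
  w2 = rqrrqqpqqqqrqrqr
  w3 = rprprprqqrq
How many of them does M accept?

2

w1: Trace: 3 -p-> 3 -p-> 3 -r-> 6 -p-> 6 -r-> 1 -r-> 3 -r-> 6 -p-> 6 -q-> 6 -q-> 6 -p-> 6 -r-> 1 -p-> 4 -p-> 1 -p-> 4 -p-> 1 -q-> 2  → end 2, accepted
w2: Trace: 3 -r-> 6 -q-> 6 -r-> 1 -r-> 3 -q-> 7 -q-> 3 -p-> 3 -q-> 7 -q-> 3 -q-> 7 -q-> 3 -r-> 6 -q-> 6 -r-> 1 -q-> 2 -r-> 6  → end 6, rejected
w3: Trace: 3 -r-> 6 -p-> 6 -r-> 1 -p-> 4 -r-> 1 -p-> 4 -r-> 1 -q-> 2 -q-> 6 -r-> 1 -q-> 2  → end 2, accepted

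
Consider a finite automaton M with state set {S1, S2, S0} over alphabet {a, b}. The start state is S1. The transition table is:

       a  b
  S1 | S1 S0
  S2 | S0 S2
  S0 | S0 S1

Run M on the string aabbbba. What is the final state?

S1 → S1 → S1 → S0 → S1 → S0 → S1 → S1

S1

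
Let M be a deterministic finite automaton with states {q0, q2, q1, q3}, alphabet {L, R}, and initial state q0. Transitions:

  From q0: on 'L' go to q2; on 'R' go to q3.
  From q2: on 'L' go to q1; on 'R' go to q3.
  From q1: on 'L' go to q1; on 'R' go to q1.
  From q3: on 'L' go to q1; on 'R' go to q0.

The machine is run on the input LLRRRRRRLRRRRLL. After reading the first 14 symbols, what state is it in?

q1

q0 → q2 → q1 → q1 → q1 → q1 → q1 → q1 → q1 → q1 → q1 → q1 → q1 → q1 → q1
After 14 symbols: q1.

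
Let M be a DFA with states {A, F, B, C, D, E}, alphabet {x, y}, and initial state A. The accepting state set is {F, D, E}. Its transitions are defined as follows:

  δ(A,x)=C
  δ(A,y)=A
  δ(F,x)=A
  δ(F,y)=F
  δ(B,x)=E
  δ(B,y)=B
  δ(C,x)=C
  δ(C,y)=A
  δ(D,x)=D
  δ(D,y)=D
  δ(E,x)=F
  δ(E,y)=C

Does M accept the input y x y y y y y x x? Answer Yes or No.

No

start at A
read 'y': A → A
read 'x': A → C
read 'y': C → A
read 'y': A → A
read 'y': A → A
read 'y': A → A
read 'y': A → A
read 'x': A → C
read 'x': C → C
End state C is not accepting.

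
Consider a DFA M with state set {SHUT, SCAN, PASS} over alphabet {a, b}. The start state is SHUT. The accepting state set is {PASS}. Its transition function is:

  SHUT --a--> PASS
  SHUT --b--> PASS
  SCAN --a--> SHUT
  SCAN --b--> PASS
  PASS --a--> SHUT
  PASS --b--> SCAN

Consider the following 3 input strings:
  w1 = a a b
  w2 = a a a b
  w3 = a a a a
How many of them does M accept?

w1:
  start at SHUT
  read 'a': SHUT → PASS
  read 'a': PASS → SHUT
  read 'b': SHUT → PASS
  end PASS, accepted
w2:
  start at SHUT
  read 'a': SHUT → PASS
  read 'a': PASS → SHUT
  read 'a': SHUT → PASS
  read 'b': PASS → SCAN
  end SCAN, rejected
w3:
  start at SHUT
  read 'a': SHUT → PASS
  read 'a': PASS → SHUT
  read 'a': SHUT → PASS
  read 'a': PASS → SHUT
  end SHUT, rejected

1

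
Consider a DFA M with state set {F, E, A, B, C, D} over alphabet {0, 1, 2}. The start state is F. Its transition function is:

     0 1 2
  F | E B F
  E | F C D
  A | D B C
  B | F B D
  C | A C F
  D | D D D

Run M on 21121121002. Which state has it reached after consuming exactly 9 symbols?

Trace: F -2-> F -1-> B -1-> B -2-> D -1-> D -1-> D -2-> D -1-> D -0-> D
After 9 symbols: D.

D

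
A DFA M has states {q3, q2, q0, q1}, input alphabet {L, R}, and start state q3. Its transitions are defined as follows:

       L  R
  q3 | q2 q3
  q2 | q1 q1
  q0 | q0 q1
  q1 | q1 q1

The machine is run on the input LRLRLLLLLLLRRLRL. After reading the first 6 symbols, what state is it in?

Trace: q3 -L-> q2 -R-> q1 -L-> q1 -R-> q1 -L-> q1 -L-> q1
After 6 symbols: q1.

q1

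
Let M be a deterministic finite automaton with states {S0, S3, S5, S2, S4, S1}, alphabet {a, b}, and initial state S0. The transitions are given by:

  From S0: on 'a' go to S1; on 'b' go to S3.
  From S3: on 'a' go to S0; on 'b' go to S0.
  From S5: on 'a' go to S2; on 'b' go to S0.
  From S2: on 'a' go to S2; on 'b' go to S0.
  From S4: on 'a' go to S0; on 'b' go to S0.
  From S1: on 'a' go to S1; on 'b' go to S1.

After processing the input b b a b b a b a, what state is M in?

Trace: S0 -b-> S3 -b-> S0 -a-> S1 -b-> S1 -b-> S1 -a-> S1 -b-> S1 -a-> S1

S1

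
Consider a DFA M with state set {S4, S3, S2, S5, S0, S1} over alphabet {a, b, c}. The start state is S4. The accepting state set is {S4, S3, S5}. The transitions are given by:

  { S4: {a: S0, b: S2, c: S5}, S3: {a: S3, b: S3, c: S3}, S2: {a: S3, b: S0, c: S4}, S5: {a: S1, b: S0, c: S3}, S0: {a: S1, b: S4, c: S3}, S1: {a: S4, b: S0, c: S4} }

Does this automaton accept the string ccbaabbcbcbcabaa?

Trace: S4 -c-> S5 -c-> S3 -b-> S3 -a-> S3 -a-> S3 -b-> S3 -b-> S3 -c-> S3 -b-> S3 -c-> S3 -b-> S3 -c-> S3 -a-> S3 -b-> S3 -a-> S3 -a-> S3
End state S3 is accepting.

Yes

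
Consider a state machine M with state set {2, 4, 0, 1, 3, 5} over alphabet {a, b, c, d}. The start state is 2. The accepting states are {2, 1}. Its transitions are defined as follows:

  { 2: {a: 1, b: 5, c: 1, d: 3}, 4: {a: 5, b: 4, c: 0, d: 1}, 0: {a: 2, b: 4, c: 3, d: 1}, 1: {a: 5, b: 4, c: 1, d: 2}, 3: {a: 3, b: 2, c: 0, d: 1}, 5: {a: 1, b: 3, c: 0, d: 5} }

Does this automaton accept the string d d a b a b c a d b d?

2 → 3 → 1 → 5 → 3 → 3 → 2 → 1 → 5 → 5 → 3 → 1
End state 1 is accepting.

Yes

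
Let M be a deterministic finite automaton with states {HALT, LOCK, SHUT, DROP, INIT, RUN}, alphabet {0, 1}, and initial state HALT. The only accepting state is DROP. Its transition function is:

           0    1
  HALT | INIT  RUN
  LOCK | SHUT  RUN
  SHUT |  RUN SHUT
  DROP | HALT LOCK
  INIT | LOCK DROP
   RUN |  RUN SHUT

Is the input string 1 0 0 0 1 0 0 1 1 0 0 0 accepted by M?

No

HALT → RUN → RUN → RUN → RUN → SHUT → RUN → RUN → SHUT → SHUT → RUN → RUN → RUN
End state RUN is not accepting.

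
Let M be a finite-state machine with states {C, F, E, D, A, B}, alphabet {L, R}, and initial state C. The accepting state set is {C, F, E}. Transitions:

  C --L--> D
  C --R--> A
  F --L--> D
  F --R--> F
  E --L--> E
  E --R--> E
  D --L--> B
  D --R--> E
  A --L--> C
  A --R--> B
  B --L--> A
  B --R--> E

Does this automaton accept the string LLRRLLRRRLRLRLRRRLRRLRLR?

Trace: C -L-> D -L-> B -R-> E -R-> E -L-> E -L-> E -R-> E -R-> E -R-> E -L-> E -R-> E -L-> E -R-> E -L-> E -R-> E -R-> E -R-> E -L-> E -R-> E -R-> E -L-> E -R-> E -L-> E -R-> E
End state E is accepting.

Yes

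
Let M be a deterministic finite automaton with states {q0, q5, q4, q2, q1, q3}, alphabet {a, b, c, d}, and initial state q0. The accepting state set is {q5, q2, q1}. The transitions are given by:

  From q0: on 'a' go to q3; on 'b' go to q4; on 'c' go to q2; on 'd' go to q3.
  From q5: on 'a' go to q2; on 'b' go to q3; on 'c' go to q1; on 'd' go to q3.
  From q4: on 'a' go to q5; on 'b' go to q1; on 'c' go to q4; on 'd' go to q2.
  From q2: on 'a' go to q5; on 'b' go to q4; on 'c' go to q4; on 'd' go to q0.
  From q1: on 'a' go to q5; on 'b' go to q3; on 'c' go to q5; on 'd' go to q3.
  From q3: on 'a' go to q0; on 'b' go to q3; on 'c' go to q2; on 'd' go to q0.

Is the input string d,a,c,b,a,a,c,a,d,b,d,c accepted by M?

q0 → q3 → q0 → q2 → q4 → q5 → q2 → q4 → q5 → q3 → q3 → q0 → q2
End state q2 is accepting.

Yes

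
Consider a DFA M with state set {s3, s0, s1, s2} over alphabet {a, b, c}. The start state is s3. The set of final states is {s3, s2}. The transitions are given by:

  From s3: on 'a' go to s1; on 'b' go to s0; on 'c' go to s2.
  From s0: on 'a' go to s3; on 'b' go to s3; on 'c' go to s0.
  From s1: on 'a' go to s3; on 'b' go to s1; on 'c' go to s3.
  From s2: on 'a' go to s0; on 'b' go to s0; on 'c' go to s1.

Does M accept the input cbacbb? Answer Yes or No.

Yes

start at s3
read 'c': s3 → s2
read 'b': s2 → s0
read 'a': s0 → s3
read 'c': s3 → s2
read 'b': s2 → s0
read 'b': s0 → s3
End state s3 is accepting.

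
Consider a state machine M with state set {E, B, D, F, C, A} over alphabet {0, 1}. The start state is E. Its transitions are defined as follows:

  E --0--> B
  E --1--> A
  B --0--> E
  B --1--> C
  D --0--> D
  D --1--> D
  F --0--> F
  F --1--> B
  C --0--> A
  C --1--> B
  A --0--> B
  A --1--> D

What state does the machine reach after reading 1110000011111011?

start at E
read '1': E → A
read '1': A → D
read '1': D → D
read '0': D → D
read '0': D → D
read '0': D → D
read '0': D → D
read '0': D → D
read '1': D → D
read '1': D → D
read '1': D → D
read '1': D → D
read '1': D → D
read '0': D → D
read '1': D → D
read '1': D → D

D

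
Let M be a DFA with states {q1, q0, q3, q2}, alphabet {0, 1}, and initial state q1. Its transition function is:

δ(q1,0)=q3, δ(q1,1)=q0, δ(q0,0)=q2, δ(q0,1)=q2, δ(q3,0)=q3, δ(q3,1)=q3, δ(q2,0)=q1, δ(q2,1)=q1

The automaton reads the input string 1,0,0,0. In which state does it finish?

q1 → q0 → q2 → q1 → q3

q3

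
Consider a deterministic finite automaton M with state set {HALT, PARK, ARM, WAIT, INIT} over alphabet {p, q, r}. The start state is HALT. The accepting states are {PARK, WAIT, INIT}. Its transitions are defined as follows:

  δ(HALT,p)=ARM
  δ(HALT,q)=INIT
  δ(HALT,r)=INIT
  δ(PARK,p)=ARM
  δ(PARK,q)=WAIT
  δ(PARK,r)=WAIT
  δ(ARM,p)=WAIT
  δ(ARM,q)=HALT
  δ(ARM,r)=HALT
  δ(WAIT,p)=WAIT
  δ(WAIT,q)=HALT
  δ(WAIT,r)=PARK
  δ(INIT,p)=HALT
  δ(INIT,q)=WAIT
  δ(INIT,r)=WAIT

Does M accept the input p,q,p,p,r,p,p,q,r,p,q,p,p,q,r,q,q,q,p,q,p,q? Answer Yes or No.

HALT → ARM → HALT → ARM → WAIT → PARK → ARM → WAIT → HALT → INIT → HALT → INIT → HALT → ARM → HALT → INIT → WAIT → HALT → INIT → HALT → INIT → HALT → INIT
End state INIT is accepting.

Yes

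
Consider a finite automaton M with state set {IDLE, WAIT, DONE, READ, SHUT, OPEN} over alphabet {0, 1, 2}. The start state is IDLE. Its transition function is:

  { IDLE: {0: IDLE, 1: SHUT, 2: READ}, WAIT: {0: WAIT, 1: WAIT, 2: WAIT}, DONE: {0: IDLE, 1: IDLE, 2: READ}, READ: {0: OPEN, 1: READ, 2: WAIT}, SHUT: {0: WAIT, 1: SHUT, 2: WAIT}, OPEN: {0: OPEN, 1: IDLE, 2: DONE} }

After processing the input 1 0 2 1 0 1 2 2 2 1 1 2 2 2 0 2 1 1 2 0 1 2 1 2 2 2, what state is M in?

IDLE → SHUT → WAIT → WAIT → WAIT → WAIT → WAIT → WAIT → WAIT → WAIT → WAIT → WAIT → WAIT → WAIT → WAIT → WAIT → WAIT → WAIT → WAIT → WAIT → WAIT → WAIT → WAIT → WAIT → WAIT → WAIT → WAIT

WAIT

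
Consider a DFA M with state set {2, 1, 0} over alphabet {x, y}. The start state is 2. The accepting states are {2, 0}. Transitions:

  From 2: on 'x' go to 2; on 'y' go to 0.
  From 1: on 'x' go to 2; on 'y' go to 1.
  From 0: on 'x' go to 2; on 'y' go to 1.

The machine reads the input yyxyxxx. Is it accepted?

Trace: 2 -y-> 0 -y-> 1 -x-> 2 -y-> 0 -x-> 2 -x-> 2 -x-> 2
End state 2 is accepting.

Yes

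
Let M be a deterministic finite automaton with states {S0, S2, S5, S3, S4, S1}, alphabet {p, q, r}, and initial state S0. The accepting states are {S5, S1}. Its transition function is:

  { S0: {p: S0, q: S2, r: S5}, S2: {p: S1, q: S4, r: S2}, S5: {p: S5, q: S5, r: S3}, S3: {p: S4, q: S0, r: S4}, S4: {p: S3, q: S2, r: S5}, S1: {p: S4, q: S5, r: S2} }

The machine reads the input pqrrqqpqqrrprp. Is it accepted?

No

S0 → S0 → S2 → S2 → S2 → S4 → S2 → S1 → S5 → S5 → S3 → S4 → S3 → S4 → S3
End state S3 is not accepting.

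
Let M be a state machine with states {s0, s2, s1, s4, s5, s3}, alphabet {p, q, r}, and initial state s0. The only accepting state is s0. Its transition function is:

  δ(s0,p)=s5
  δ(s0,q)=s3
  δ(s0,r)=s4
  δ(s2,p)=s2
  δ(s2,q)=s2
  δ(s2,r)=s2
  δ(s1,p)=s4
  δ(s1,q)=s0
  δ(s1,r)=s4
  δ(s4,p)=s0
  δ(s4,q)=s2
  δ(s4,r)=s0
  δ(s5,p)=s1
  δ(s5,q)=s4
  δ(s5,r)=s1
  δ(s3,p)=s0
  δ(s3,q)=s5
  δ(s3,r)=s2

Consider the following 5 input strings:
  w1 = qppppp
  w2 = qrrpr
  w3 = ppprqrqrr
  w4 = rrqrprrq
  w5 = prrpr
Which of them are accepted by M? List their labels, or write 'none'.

w1:
  start at s0
  read 'q': s0 → s3
  read 'p': s3 → s0
  read 'p': s0 → s5
  read 'p': s5 → s1
  read 'p': s1 → s4
  read 'p': s4 → s0
  end s0, accepted
w2:
  start at s0
  read 'q': s0 → s3
  read 'r': s3 → s2
  read 'r': s2 → s2
  read 'p': s2 → s2
  read 'r': s2 → s2
  end s2, rejected
w3:
  start at s0
  read 'p': s0 → s5
  read 'p': s5 → s1
  read 'p': s1 → s4
  read 'r': s4 → s0
  read 'q': s0 → s3
  read 'r': s3 → s2
  read 'q': s2 → s2
  read 'r': s2 → s2
  read 'r': s2 → s2
  end s2, rejected
w4:
  start at s0
  read 'r': s0 → s4
  read 'r': s4 → s0
  read 'q': s0 → s3
  read 'r': s3 → s2
  read 'p': s2 → s2
  read 'r': s2 → s2
  read 'r': s2 → s2
  read 'q': s2 → s2
  end s2, rejected
w5:
  start at s0
  read 'p': s0 → s5
  read 'r': s5 → s1
  read 'r': s1 → s4
  read 'p': s4 → s0
  read 'r': s0 → s4
  end s4, rejected

w1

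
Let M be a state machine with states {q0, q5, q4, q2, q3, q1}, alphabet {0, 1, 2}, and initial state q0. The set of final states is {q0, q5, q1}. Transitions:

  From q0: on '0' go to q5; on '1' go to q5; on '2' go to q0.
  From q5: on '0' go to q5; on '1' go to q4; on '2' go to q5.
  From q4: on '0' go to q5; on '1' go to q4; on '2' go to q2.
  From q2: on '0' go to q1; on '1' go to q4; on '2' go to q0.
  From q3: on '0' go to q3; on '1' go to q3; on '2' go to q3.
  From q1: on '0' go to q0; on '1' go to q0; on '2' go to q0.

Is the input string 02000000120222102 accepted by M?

Trace: q0 -0-> q5 -2-> q5 -0-> q5 -0-> q5 -0-> q5 -0-> q5 -0-> q5 -0-> q5 -1-> q4 -2-> q2 -0-> q1 -2-> q0 -2-> q0 -2-> q0 -1-> q5 -0-> q5 -2-> q5
End state q5 is accepting.

Yes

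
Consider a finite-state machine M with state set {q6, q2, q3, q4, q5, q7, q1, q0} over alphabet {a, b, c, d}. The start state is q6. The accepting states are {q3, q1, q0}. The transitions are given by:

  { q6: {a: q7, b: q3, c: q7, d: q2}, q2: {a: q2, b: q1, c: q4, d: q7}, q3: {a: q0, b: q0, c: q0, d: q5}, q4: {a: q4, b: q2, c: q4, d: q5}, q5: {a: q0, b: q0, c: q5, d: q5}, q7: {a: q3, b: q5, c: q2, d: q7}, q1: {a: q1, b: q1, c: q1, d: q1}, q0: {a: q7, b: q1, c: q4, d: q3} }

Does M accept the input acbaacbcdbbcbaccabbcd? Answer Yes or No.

Yes

start at q6
read 'a': q6 → q7
read 'c': q7 → q2
read 'b': q2 → q1
read 'a': q1 → q1
read 'a': q1 → q1
read 'c': q1 → q1
read 'b': q1 → q1
read 'c': q1 → q1
read 'd': q1 → q1
read 'b': q1 → q1
read 'b': q1 → q1
read 'c': q1 → q1
read 'b': q1 → q1
read 'a': q1 → q1
read 'c': q1 → q1
read 'c': q1 → q1
read 'a': q1 → q1
read 'b': q1 → q1
read 'b': q1 → q1
read 'c': q1 → q1
read 'd': q1 → q1
End state q1 is accepting.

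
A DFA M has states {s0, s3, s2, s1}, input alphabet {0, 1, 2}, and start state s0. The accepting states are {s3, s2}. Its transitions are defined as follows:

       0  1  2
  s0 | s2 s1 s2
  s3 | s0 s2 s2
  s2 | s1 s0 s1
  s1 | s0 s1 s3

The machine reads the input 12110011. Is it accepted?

Trace: s0 -1-> s1 -2-> s3 -1-> s2 -1-> s0 -0-> s2 -0-> s1 -1-> s1 -1-> s1
End state s1 is not accepting.

No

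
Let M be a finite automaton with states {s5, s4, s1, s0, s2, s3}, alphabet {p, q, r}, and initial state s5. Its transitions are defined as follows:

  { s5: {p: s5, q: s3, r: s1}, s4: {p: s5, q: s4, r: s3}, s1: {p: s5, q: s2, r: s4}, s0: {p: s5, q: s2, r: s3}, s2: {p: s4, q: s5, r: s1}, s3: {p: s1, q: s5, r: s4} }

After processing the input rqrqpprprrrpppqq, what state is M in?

s5

s5 → s1 → s2 → s1 → s2 → s4 → s5 → s1 → s5 → s1 → s4 → s3 → s1 → s5 → s5 → s3 → s5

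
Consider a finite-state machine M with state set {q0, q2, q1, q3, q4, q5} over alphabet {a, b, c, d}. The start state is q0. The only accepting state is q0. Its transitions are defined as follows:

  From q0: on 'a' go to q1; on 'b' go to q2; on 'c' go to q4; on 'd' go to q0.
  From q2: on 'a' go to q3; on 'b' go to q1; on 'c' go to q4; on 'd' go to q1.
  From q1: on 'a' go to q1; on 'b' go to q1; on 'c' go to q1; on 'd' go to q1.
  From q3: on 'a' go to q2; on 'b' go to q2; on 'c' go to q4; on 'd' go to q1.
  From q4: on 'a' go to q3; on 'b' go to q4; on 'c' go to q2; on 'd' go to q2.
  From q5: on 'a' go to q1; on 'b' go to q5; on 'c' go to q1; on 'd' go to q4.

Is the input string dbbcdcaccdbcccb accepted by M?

start at q0
read 'd': q0 → q0
read 'b': q0 → q2
read 'b': q2 → q1
read 'c': q1 → q1
read 'd': q1 → q1
read 'c': q1 → q1
read 'a': q1 → q1
read 'c': q1 → q1
read 'c': q1 → q1
read 'd': q1 → q1
read 'b': q1 → q1
read 'c': q1 → q1
read 'c': q1 → q1
read 'c': q1 → q1
read 'b': q1 → q1
End state q1 is not accepting.

No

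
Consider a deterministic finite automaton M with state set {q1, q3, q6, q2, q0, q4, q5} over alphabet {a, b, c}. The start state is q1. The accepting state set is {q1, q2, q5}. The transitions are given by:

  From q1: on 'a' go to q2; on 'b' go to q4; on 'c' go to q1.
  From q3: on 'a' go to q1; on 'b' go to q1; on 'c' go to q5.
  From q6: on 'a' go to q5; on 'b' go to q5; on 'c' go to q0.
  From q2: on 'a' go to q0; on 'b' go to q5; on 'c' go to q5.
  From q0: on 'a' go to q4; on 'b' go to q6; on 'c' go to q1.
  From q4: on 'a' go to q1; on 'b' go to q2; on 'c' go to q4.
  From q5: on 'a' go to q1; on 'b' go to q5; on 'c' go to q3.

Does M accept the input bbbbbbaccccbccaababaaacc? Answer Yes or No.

Yes

q1 → q4 → q2 → q5 → q5 → q5 → q5 → q1 → q1 → q1 → q1 → q1 → q4 → q4 → q4 → q1 → q2 → q5 → q1 → q4 → q1 → q2 → q0 → q1 → q1
End state q1 is accepting.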